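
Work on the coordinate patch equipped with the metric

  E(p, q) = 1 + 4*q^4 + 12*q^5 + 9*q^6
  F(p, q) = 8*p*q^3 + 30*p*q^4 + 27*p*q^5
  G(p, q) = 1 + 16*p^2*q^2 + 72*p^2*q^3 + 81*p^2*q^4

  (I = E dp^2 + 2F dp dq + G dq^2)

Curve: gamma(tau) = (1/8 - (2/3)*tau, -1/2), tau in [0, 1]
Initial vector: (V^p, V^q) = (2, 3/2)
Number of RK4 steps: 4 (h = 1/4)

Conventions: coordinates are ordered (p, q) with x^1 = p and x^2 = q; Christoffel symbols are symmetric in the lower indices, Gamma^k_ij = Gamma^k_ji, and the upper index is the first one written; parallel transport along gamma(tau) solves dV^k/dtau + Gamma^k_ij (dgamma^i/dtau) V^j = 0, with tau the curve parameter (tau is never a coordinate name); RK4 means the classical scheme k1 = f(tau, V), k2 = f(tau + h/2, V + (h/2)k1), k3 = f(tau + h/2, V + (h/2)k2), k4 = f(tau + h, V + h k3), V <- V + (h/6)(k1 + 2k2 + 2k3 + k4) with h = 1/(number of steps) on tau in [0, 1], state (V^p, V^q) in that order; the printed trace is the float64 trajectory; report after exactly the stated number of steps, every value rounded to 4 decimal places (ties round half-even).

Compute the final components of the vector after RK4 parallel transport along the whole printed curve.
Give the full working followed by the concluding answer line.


gamma'(tau) = (-2/3, 0); f(tau, V)^k = -Gamma^k_ij(gamma(tau)) gamma'^i(tau) V^j; h = 1/4; intermediate values shown to 6 dp
curve data and Christoffel symbols at the stage parameters:
  tau = 0.000000: gamma = (0.125000, -0.500000), gamma' = (-0.666667, 0.000000); Gamma_ppp = 0.000000, Gamma_ppq = 0.030740, Gamma_pqq = -0.076849, Gamma_qpp = 0.000000, Gamma_qpq = 0.007685, Gamma_qqq = -0.019212
  tau = 0.125000: gamma = (0.041667, -0.500000), gamma' = (-0.666667, 0.000000); Gamma_ppp = 0.000000, Gamma_ppq = 0.030766, Gamma_pqq = -0.025638, Gamma_qpp = 0.000000, Gamma_qpq = 0.002564, Gamma_qqq = -0.002137
  tau = 0.250000: gamma = (-0.041667, -0.500000), gamma' = (-0.666667, 0.000000); Gamma_ppp = 0.000000, Gamma_ppq = 0.030766, Gamma_pqq = 0.025638, Gamma_qpp = 0.000000, Gamma_qpq = -0.002564, Gamma_qqq = -0.002137
  tau = 0.375000: gamma = (-0.125000, -0.500000), gamma' = (-0.666667, 0.000000); Gamma_ppp = 0.000000, Gamma_ppq = 0.030740, Gamma_pqq = 0.076849, Gamma_qpp = 0.000000, Gamma_qpq = -0.007685, Gamma_qqq = -0.019212
  tau = 0.500000: gamma = (-0.208333, -0.500000), gamma' = (-0.666667, 0.000000); Gamma_ppp = 0.000000, Gamma_ppq = 0.030687, Gamma_pqq = 0.127864, Gamma_qpp = 0.000000, Gamma_qpq = -0.012786, Gamma_qqq = -0.053277
  tau = 0.625000: gamma = (-0.291667, -0.500000), gamma' = (-0.666667, 0.000000); Gamma_ppp = 0.000000, Gamma_ppq = 0.030609, Gamma_pqq = 0.178552, Gamma_qpp = 0.000000, Gamma_qpq = -0.017855, Gamma_qqq = -0.104156
  tau = 0.750000: gamma = (-0.375000, -0.500000), gamma' = (-0.666667, 0.000000); Gamma_ppp = 0.000000, Gamma_ppq = 0.030505, Gamma_pqq = 0.228789, Gamma_qpp = 0.000000, Gamma_qpq = -0.022879, Gamma_qqq = -0.171592
  tau = 0.875000: gamma = (-0.458333, -0.500000), gamma' = (-0.666667, 0.000000); Gamma_ppp = 0.000000, Gamma_ppq = 0.030377, Gamma_pqq = 0.278452, Gamma_qpp = 0.000000, Gamma_qpq = -0.027845, Gamma_qqq = -0.255247
  tau = 1.000000: gamma = (-0.541667, -0.500000), gamma' = (-0.666667, 0.000000); Gamma_ppp = 0.000000, Gamma_ppq = 0.030224, Gamma_pqq = 0.327422, Gamma_qpp = 0.000000, Gamma_qpq = -0.032742, Gamma_qqq = -0.354707
step 0: V^p = 2.0000, V^q = 1.5000
step 1: k1 = (0.030740, 0.007685), k2 = (0.030786, 0.002565), k3 = (0.030773, 0.002564), k4 = (0.030779, -0.002565); V <- V + (h/6)(k1 + 2k2 + 2k3 + k4): V^p = 2.0077, V^q = 1.5006
step 2: k1 = (0.030779, -0.002565), k2 = (0.030746, -0.007687), k3 = (0.030733, -0.007683), k4 = (0.030661, -0.012775); V <- V + (h/6)(k1 + 2k2 + 2k3 + k4): V^p = 2.0154, V^q = 1.4987
step 3: k1 = (0.030661, -0.012775), k2 = (0.030550, -0.017821), k3 = (0.030537, -0.017814), k4 = (0.030389, -0.022791); V <- V + (h/6)(k1 + 2k2 + 2k3 + k4): V^p = 2.0230, V^q = 1.4943
step 4: k1 = (0.030389, -0.022792), k2 = (0.030203, -0.027686), k3 = (0.030190, -0.027675), k4 = (0.029969, -0.032466); V <- V + (h/6)(k1 + 2k2 + 2k3 + k4): V^p = 2.0306, V^q = 1.4874

Answer: V^p = 2.0306, V^q = 1.4874


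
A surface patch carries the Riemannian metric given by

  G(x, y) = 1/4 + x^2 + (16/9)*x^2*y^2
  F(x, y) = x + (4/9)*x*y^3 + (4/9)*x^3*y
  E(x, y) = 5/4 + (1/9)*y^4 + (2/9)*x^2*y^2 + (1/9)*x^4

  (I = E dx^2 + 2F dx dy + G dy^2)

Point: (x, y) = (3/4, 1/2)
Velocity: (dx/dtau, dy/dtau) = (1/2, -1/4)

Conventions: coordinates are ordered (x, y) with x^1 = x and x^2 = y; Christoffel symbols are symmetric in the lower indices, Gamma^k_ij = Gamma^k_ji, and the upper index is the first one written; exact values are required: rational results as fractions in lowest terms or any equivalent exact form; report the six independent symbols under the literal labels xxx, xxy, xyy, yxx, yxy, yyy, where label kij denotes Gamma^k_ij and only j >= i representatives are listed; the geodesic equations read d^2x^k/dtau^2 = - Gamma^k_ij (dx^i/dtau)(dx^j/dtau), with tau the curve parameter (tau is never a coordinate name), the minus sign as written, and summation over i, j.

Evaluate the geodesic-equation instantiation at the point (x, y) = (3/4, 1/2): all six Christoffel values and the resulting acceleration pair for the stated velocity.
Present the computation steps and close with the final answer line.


E = 3049/2304, F = 85/96, G = 17/16 at the point
E_x = 13/48, E_y = 13/72, F_x = 103/72, F_y = 7/16, G_x = 13/6, G_y = 1
EG - F^2 = 22933/36864;  g^inv = (36864/22933) * [[17/16, -85/96], [-85/96, 3049/2304]]
first-kind symbols [ij,l] = (1/2)(d_i g_jl + d_j g_il - d_l g_ij): [xx,x] = E_x/2 = 13/96, [xx,y] = F_x - E_y/2 = 193/144, [xy,x] = E_y/2 = 13/144, [xy,y] = G_x/2 = 13/12, [yy,x] = F_y - G_x/2 = -31/48, [yy,y] = G_y/2 = 1/2
Gamma^x_ij = (G*[ij,x] - F*[ij,y])/(EG - F^2), Gamma^y_ij = (E*[ij,y] - F*[ij,x])/(EG - F^2)
Gamma_xxx = -6784/4047, Gamma_xxy = -1872/1349, Gamma_xyy = -2448/1349, Gamma_yxx = 548677/206397, Gamma_yxy = 149708/68799, Gamma_yyy = 45472/22933
d^2x/dtau^2 = -(Gamma_xxx*(1/2)^2 + 2*Gamma_xxy*(1/2)*(-1/4) + Gamma_xyy*(-1/4)^2) = 751/4047
d^2y/dtau^2 = -(Gamma_yxx*(1/2)^2 + 2*Gamma_yxy*(1/2)*(-1/4) + Gamma_yyy*(-1/4)^2) = -201865/825588

Answer: Gamma_xxx = -6784/4047, Gamma_xxy = -1872/1349, Gamma_xyy = -2448/1349, Gamma_yxx = 548677/206397, Gamma_yxy = 149708/68799, Gamma_yyy = 45472/22933; accelerations (d^2x/dtau^2, d^2y/dtau^2) = (751/4047, -201865/825588)


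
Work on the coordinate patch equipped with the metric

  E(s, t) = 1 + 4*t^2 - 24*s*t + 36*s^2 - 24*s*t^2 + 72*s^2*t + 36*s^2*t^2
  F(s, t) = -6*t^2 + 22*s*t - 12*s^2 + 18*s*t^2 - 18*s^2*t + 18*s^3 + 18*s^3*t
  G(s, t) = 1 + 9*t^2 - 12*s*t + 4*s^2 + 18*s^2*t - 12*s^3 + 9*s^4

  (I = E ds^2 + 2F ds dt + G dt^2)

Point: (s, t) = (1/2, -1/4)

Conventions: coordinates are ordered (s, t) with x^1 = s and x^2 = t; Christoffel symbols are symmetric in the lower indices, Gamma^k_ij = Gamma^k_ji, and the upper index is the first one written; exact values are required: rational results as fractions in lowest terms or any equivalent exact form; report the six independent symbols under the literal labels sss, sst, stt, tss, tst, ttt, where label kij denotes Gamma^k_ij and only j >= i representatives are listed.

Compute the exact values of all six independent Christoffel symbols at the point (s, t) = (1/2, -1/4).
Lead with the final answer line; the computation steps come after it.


Answer: Gamma_sss = 22/17, Gamma_sst = 44/153, Gamma_stt = 44/51, Gamma_tss = -8/17, Gamma_tst = -16/153, Gamma_ttt = -16/51

E = 137/16, F = -11/4, G = 2 at the point
E_s = 99/4, E_t = 11/2, F_s = -7/4, F_t = 29/4, G_s = -2, G_t = -6
EG - F^2 = 153/16;  g^inv = (16/153) * [[2, 11/4], [11/4, 137/16]]
first-kind symbols [ij,l] = (1/2)(d_i g_jl + d_j g_il - d_l g_ij): [ss,s] = E_s/2 = 99/8, [ss,t] = F_s - E_t/2 = -9/2, [st,s] = E_t/2 = 11/4, [st,t] = G_s/2 = -1, [tt,s] = F_t - G_s/2 = 33/4, [tt,t] = G_t/2 = -3
Gamma^s_ij = (G*[ij,s] - F*[ij,t])/(EG - F^2), Gamma^t_ij = (E*[ij,t] - F*[ij,s])/(EG - F^2)


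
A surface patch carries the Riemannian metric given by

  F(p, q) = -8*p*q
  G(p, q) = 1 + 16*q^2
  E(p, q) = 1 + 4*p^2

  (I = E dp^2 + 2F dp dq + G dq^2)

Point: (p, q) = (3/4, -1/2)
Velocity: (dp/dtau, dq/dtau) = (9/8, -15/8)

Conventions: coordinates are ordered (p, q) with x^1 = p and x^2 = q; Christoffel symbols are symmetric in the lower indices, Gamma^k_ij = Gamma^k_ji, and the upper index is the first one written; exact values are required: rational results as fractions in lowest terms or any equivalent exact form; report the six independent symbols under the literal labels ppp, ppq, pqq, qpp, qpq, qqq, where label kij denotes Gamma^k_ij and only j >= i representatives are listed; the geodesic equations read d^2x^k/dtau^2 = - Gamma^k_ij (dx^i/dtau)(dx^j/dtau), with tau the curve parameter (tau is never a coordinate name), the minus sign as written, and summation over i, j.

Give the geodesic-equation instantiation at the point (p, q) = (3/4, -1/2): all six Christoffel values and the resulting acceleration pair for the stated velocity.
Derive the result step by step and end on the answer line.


E = 13/4, F = 3, G = 5 at the point
E_p = 6, E_q = 0, F_p = 4, F_q = -6, G_p = 0, G_q = -16
EG - F^2 = 29/4;  g^inv = (4/29) * [[5, -3], [-3, 13/4]]
first-kind symbols [ij,l] = (1/2)(d_i g_jl + d_j g_il - d_l g_ij): [pp,p] = E_p/2 = 3, [pp,q] = F_p - E_q/2 = 4, [pq,p] = E_q/2 = 0, [pq,q] = G_p/2 = 0, [qq,p] = F_q - G_p/2 = -6, [qq,q] = G_q/2 = -8
Gamma^p_ij = (G*[ij,p] - F*[ij,q])/(EG - F^2), Gamma^q_ij = (E*[ij,q] - F*[ij,p])/(EG - F^2)
Gamma_ppp = 12/29, Gamma_ppq = 0, Gamma_pqq = -24/29, Gamma_qpp = 16/29, Gamma_qpq = 0, Gamma_qqq = -32/29
d^2p/dtau^2 = -(Gamma_ppp*(9/8)^2 + 2*Gamma_ppq*(9/8)*(-15/8) + Gamma_pqq*(-15/8)^2) = 1107/464
d^2q/dtau^2 = -(Gamma_qpp*(9/8)^2 + 2*Gamma_qpq*(9/8)*(-15/8) + Gamma_qqq*(-15/8)^2) = 369/116

Answer: Gamma_ppp = 12/29, Gamma_ppq = 0, Gamma_pqq = -24/29, Gamma_qpp = 16/29, Gamma_qpq = 0, Gamma_qqq = -32/29; accelerations (d^2p/dtau^2, d^2q/dtau^2) = (1107/464, 369/116)


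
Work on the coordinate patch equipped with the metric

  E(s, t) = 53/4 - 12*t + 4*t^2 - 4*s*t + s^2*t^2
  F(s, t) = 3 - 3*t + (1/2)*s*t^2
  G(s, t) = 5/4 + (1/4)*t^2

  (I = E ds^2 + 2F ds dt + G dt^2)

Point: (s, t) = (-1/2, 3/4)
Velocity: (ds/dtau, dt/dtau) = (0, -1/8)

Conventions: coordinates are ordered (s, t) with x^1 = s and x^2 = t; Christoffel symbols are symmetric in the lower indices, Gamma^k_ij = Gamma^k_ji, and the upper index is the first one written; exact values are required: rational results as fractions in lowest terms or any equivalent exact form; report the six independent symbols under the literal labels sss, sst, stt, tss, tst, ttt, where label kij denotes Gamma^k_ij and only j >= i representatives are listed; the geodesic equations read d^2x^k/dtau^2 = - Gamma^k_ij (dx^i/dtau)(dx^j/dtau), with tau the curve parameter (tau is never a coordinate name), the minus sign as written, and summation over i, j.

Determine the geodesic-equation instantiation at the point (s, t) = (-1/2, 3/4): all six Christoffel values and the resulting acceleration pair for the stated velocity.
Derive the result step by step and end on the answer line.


E = 521/64, F = 39/64, G = 89/64 at the point
E_s = -57/16, E_t = -29/8, F_s = 9/32, F_t = -27/8, G_s = 0, G_t = 3/8
EG - F^2 = 2803/256;  g^inv = (256/2803) * [[89/64, -39/64], [-39/64, 521/64]]
first-kind symbols [ij,l] = (1/2)(d_i g_jl + d_j g_il - d_l g_ij): [ss,s] = E_s/2 = -57/32, [ss,t] = F_s - E_t/2 = 67/32, [st,s] = E_t/2 = -29/16, [st,t] = G_s/2 = 0, [tt,s] = F_t - G_s/2 = -27/8, [tt,t] = G_t/2 = 3/16
Gamma^s_ij = (G*[ij,s] - F*[ij,t])/(EG - F^2), Gamma^t_ij = (E*[ij,t] - F*[ij,s])/(EG - F^2)
Gamma_sss = -3843/11212, Gamma_sst = -2581/11212, Gamma_stt = -4923/11212, Gamma_tss = 18565/11212, Gamma_tst = 1131/11212, Gamma_ttt = 3669/11212
d^2s/dtau^2 = -(Gamma_sss*(0)^2 + 2*Gamma_sst*(0)*(-1/8) + Gamma_stt*(-1/8)^2) = 4923/717568
d^2t/dtau^2 = -(Gamma_tss*(0)^2 + 2*Gamma_tst*(0)*(-1/8) + Gamma_ttt*(-1/8)^2) = -3669/717568

Answer: Gamma_sss = -3843/11212, Gamma_sst = -2581/11212, Gamma_stt = -4923/11212, Gamma_tss = 18565/11212, Gamma_tst = 1131/11212, Gamma_ttt = 3669/11212; accelerations (d^2s/dtau^2, d^2t/dtau^2) = (4923/717568, -3669/717568)


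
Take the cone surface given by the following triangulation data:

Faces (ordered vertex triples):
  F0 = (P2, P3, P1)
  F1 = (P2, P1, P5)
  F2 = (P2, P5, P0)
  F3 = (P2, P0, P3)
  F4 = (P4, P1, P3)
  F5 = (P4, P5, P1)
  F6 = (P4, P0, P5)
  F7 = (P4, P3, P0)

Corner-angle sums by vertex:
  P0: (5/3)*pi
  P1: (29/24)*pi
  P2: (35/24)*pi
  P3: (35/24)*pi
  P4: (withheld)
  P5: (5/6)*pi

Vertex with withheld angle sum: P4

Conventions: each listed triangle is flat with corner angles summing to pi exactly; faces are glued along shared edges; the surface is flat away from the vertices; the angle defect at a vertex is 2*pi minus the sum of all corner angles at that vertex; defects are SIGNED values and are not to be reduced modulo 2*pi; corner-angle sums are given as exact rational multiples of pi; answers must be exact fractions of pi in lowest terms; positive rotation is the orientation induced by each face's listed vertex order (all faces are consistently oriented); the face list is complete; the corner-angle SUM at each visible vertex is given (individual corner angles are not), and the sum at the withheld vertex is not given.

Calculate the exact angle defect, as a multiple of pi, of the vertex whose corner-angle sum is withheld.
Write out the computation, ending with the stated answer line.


V = 6, E = 12, F = 8; chi = V - E + F = 2
Gauss-Bonnet: total defect = 2*pi*chi = 4*pi; visible defects sum to (27/8)*pi

Answer: defect(P4) = (5/8)*pi


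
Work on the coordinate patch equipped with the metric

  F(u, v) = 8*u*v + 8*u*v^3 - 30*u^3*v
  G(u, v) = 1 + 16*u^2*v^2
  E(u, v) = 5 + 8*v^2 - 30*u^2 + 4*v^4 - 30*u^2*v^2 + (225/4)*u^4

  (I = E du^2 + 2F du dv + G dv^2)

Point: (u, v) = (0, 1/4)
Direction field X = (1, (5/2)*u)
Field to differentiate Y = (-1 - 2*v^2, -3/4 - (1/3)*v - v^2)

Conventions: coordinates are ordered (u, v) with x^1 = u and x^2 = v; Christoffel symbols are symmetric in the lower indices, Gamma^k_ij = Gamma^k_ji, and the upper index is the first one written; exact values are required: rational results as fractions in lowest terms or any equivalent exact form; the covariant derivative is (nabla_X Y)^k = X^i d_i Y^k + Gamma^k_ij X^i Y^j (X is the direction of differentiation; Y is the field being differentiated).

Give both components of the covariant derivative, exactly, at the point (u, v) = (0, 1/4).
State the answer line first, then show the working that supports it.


Answer: (nabla_X Y)^u = -731/2118, (nabla_X Y)^v = 0

E = 353/64, F = 0, G = 1 at the point
E_u = 0, E_v = 17/4, F_u = 17/8, F_v = 0, G_u = 0, G_v = 0
EG - F^2 = 353/64;  g^inv = (64/353) * [[1, 0], [0, 353/64]]
first-kind symbols [ij,l] = (1/2)(d_i g_jl + d_j g_il - d_l g_ij): [uu,u] = E_u/2 = 0, [uu,v] = F_u - E_v/2 = 0, [uv,u] = E_v/2 = 17/8, [uv,v] = G_u/2 = 0, [vv,u] = F_v - G_u/2 = 0, [vv,v] = G_v/2 = 0
Gamma^u_ij = (G*[ij,u] - F*[ij,v])/(EG - F^2), Gamma^v_ij = (E*[ij,v] - F*[ij,u])/(EG - F^2)
Gamma_uuu = 0, Gamma_uuv = 136/353, Gamma_uvv = 0, Gamma_vuu = 0, Gamma_vuv = 0, Gamma_vvv = 0
X = (1, 0), Y = (-9/8, -43/48) at the point


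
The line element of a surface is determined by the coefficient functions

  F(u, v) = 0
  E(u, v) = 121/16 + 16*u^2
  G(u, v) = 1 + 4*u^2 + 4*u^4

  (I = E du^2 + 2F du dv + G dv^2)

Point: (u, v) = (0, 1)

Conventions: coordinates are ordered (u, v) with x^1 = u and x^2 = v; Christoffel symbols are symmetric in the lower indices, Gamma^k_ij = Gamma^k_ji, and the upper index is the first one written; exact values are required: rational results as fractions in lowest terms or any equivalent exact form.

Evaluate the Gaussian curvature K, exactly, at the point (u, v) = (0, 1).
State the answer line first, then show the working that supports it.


Answer: K = -64/121

E = 121/16, F = 0, G = 1, EG - F^2 = 121/16 at the point
E_u = 0, E_v = 0, F_u = 0, F_v = 0, G_u = 0, G_v = 0
E_vv = 0, F_uv = 0, G_uu = 8
Evaluate Brioschi's two determinant matrices M1, M2 and divide by (EG - F^2)^2.
M1 = [[-E_vv/2 + F_uv - G_uu/2, E_u/2, F_u - E_v/2], [F_v - G_u/2, E, F], [G_v/2, F, G]] = [[-4, 0, 0], [0, 121/16, 0], [0, 0, 1]]; det M1 = -121/4
M2 = [[0, E_v/2, G_u/2], [E_v/2, E, F], [G_u/2, F, G]] = [[0, 0, 0], [0, 121/16, 0], [0, 0, 1]]; det M2 = 0
det M1 - det M2 = -121/4; K = -121/4 / (121/16)^2 = -64/121


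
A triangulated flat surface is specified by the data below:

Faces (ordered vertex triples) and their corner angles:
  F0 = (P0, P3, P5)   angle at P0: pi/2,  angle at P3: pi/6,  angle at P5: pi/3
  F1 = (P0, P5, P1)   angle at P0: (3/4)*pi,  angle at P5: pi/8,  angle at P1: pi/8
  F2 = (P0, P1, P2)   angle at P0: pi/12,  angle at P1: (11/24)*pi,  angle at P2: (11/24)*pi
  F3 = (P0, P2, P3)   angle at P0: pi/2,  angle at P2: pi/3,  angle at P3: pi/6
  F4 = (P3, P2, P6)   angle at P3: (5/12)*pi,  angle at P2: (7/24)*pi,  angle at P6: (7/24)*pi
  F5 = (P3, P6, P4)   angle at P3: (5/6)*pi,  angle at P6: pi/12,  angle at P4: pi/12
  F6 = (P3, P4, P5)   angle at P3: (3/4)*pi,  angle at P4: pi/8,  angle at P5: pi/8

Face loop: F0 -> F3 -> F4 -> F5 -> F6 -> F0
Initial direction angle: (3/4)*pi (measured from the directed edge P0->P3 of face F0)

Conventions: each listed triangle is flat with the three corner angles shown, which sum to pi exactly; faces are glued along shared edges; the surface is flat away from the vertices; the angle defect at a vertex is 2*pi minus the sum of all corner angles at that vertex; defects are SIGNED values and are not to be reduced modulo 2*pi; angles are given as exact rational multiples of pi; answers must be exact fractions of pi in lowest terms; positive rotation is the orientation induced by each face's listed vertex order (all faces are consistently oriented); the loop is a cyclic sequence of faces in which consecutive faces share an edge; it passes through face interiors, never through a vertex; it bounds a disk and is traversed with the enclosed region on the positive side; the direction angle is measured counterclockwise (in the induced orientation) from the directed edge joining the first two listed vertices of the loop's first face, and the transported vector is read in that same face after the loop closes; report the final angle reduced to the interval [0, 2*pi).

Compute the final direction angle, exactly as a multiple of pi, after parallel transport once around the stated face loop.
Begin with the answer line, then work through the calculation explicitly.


Answer: final direction angle = (5/12)*pi

enclosed vertex P3: corner angles sum to (7/3)*pi, defect = 2*pi - (7/3)*pi = -pi/3
summing the enclosed defects onto the initial angle, mod 2*pi in the induced orientation:
final angle = (3/4)*pi - pi/3 = (5/12)*pi (mod 2*pi)


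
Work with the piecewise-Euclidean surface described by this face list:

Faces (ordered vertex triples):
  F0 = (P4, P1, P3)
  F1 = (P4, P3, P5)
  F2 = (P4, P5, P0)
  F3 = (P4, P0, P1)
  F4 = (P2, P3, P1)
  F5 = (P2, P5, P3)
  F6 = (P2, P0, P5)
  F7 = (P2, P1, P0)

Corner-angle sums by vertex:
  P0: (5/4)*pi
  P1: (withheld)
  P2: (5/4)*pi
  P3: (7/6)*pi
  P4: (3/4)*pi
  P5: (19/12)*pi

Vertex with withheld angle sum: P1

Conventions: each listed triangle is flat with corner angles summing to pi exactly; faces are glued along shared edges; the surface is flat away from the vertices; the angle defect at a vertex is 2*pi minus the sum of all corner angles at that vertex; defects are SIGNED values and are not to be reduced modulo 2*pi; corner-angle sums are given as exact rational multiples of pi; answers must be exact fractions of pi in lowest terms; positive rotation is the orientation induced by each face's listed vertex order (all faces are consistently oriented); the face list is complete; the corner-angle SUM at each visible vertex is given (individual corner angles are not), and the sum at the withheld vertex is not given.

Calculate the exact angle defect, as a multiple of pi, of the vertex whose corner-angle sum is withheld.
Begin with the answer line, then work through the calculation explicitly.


Answer: defect(P1) = 0

V = 6, E = 12, F = 8; chi = V - E + F = 2
Gauss-Bonnet: total defect = 2*pi*chi = 4*pi; visible defects sum to 4*pi


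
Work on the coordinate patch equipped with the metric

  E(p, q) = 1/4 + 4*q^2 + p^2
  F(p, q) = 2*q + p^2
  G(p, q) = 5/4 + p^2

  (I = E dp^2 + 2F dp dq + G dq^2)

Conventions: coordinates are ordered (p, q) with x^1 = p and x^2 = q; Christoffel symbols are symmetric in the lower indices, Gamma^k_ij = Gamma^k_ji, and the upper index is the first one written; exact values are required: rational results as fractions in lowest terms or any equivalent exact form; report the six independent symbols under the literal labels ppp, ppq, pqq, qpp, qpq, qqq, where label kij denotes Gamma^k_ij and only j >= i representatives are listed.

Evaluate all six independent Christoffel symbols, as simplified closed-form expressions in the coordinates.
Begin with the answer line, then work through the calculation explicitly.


Answer: Gamma_ppp = (-16*p^3 + 64*p^2*q - 64*p*q + 20*p + 128*q^2)/(64*p^2*q^2 - 64*p^2*q + 24*p^2 + 16*q^2 + 5), Gamma_ppq = (-16*p^3 + 64*p^2*q - 32*p*q + 80*q)/(64*p^2*q^2 - 64*p^2*q + 24*p^2 + 16*q^2 + 5), Gamma_pqq = (-16*p^3 + 32*p^2 - 20*p + 40)/(64*p^2*q^2 - 64*p^2*q + 24*p^2 + 16*q^2 + 5), Gamma_qpp = (16*p^3 - 64*p^2*q + 128*p*q^2 - 32*p*q + 8*p - 256*q^3 - 16*q)/(64*p^2*q^2 - 64*p^2*q + 24*p^2 + 16*q^2 + 5), Gamma_qpq = (16*p^3 - 64*p^2*q + 64*p*q^2 + 4*p - 128*q^2)/(64*p^2*q^2 - 64*p^2*q + 24*p^2 + 16*q^2 + 5), Gamma_qqq = (16*p^3 - 32*p^2 + 32*p*q - 64*q)/(64*p^2*q^2 - 64*p^2*q + 24*p^2 + 16*q^2 + 5)

E = 1/4 + 4*q^2 + p^2; F = 2*q + p^2; G = 5/4 + p^2
Gamma^k_ij = (1/2) g^{kl} (d_i g_jl + d_j g_il - d_l g_ij), with g^inv = (1/(EG-F^2)) [[G, -F], [-F, E]]
first partials: E_p = 2*p, E_q = 8*q, F_p = 2*p, F_q = 2, G_p = 2*p, G_q = 0
D = EG - F^2 = 5/16 + q^2 + (3/2)*p^2 - 4*p^2*q + 4*p^2*q^2
expanded: Gamma^p_pp = (G E_p - 2F F_p + F E_q)/(2D), Gamma^p_pq = (G E_q - F G_p)/(2D), Gamma^p_qq = (2G F_q - G G_p - F G_q)/(2D), Gamma^q_pp = (2E F_p - E E_q - F E_p)/(2D), Gamma^q_pq = (E G_p - F E_q)/(2D), Gamma^q_qq = (E G_q - 2F F_q + F G_p)/(2D); substitute and cancel common factors


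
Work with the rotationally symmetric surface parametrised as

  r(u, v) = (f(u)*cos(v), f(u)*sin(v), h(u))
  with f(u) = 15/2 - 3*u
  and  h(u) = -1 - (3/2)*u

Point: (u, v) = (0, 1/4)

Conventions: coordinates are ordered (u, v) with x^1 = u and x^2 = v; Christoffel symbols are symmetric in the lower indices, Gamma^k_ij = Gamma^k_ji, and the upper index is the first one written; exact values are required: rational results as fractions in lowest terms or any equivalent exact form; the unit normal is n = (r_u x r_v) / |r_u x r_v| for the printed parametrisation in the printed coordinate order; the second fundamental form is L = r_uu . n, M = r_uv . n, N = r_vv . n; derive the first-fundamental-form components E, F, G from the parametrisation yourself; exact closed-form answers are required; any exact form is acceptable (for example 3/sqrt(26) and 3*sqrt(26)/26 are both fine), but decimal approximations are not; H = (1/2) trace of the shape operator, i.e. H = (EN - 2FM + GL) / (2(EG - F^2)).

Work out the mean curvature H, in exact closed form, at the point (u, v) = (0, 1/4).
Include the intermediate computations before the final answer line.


f = 15/2, f' = -3, f'' = 0, h' = -3/2, h'' = 0
E = 45/4, F = 0, G = 225/4; answer radicand W^2 = 45/4
unnormalised second-form numerators: l = 0, m = 0, n = -45/4; L = l/sqrt(45/4), and similarly M = m/sqrt(W^2), N = n/sqrt(W^2)
H = (E*n - 2*F*m + G*l) / (2*(EG - F^2)*sqrt(W^2)); E*n - 2*F*m + G*l = -2025/16, EG - F^2 = 10125/16, so H = (-1/10)/sqrt(45/4)

Answer: H = -sqrt(5)/75


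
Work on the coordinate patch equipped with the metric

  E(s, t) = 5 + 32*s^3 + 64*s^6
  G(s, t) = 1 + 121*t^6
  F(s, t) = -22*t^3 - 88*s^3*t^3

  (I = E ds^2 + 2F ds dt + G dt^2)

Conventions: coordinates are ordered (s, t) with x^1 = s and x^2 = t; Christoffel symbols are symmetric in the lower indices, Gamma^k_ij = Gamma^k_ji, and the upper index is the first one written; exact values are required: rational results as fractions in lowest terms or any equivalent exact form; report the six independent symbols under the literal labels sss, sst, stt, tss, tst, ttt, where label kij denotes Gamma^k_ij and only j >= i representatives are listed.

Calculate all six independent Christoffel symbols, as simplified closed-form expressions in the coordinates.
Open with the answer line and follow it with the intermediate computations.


Answer: Gamma_sss = (192*s^5 + 48*s^2)/(64*s^6 + 32*s^3 + 121*t^6 + 5), Gamma_sst = 0, Gamma_stt = (-264*s^3*t^2 - 66*t^2)/(64*s^6 + 32*s^3 + 121*t^6 + 5), Gamma_tss = -264*s^2*t^3/(64*s^6 + 32*s^3 + 121*t^6 + 5), Gamma_tst = 0, Gamma_ttt = 363*t^5/(64*s^6 + 32*s^3 + 121*t^6 + 5)

E = 5 + 32*s^3 + 64*s^6; F = -22*t^3 - 88*s^3*t^3; G = 1 + 121*t^6
Gamma^k_ij = (1/2) g^{kl} (d_i g_jl + d_j g_il - d_l g_ij), with g^inv = (1/(EG-F^2)) [[G, -F], [-F, E]]
first partials: E_s = 96*s^2 + 384*s^5, E_t = 0, F_s = -264*s^2*t^3, F_t = -66*t^2 - 264*s^3*t^2, G_s = 0, G_t = 726*t^5
D = EG - F^2 = 5 + 32*s^3 + 121*t^6 + 64*s^6
expanded: Gamma^s_ss = (G E_s - 2F F_s + F E_t)/(2D), Gamma^s_st = (G E_t - F G_s)/(2D), Gamma^s_tt = (2G F_t - G G_s - F G_t)/(2D), Gamma^t_ss = (2E F_s - E E_t - F E_s)/(2D), Gamma^t_st = (E G_s - F E_t)/(2D), Gamma^t_tt = (E G_t - 2F F_t + F G_s)/(2D); substitute and cancel common factors


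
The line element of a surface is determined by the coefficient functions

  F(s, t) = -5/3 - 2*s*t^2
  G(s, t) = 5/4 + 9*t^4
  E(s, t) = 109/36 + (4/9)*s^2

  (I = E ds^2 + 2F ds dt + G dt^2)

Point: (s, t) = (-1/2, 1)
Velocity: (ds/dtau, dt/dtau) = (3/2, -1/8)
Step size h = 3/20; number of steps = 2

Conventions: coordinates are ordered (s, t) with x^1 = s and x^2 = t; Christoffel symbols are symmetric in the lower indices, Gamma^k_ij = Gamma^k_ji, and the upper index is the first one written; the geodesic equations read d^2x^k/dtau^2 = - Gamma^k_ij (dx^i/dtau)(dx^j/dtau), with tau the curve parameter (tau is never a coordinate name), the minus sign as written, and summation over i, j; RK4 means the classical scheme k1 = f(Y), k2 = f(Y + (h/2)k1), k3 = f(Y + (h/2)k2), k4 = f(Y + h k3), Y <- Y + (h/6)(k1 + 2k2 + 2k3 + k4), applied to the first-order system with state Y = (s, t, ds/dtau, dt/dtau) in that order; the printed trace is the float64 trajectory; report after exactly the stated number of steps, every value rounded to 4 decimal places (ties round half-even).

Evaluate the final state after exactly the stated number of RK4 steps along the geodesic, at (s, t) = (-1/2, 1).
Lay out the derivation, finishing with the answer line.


f(Y) = (ds/dtau, dt/dtau, -Gamma^s_ij Y'^i Y'^j, -Gamma^t_ij Y'^i Y'^j) with the Gammas evaluated at the stage position; h = 0.150000; intermediate values shown to 6 dp
step 0: s = -0.5000, t = 1.0000, ds/dtau = 1.5000, dt/dtau = -0.1250
step 1:
  k1: at (s, t) = (-0.500000, 1.000000), (ds/dtau, dt/dtau) = (1.500000, -0.125000); Gamma_sss = -0.113810, Gamma_sst = 0.000000, Gamma_stt = 1.024294, Gamma_tss = -0.202524, Gamma_tst = 0.000000, Gamma_ttt = 1.822718; k1 = (1.500000, -0.125000, 0.240069, 0.427200)
  k2: at (s, t) = (-0.387500, 0.990625), (ds/dtau, dt/dtau) = (1.518005, -0.092960); Gamma_sss = -0.116727, Gamma_sst = 0.000000, Gamma_stt = 1.040698, Gamma_tss = -0.208571, Gamma_tst = 0.000000, Gamma_ttt = 1.859543; k2 = (1.518005, -0.092960, 0.259987, 0.464550)
  k3: at (s, t) = (-0.386150, 0.993028), (ds/dtau, dt/dtau) = (1.519499, -0.090159); Gamma_sss = -0.116229, Gamma_sst = 0.000000, Gamma_stt = 1.038766, Gamma_tss = -0.207707, Gamma_tst = 0.000000, Gamma_ttt = 1.856331; k3 = (1.519499, -0.090159, 0.259914, 0.464481)
  k4: at (s, t) = (-0.272075, 0.986476), (ds/dtau, dt/dtau) = (1.538987, -0.055328); Gamma_sss = -0.118626, Gamma_sst = 0.000000, Gamma_stt = 1.053200, Gamma_tss = -0.212952, Gamma_tst = 0.000000, Gamma_ttt = 1.890649; k4 = (1.538987, -0.055328, 0.277741, 0.498585)
  Y <- Y + (h/6)(k1 + 2k2 + 2k3 + k4): s = -0.2722, t = 0.9863, ds/dtau = 1.5389, dt/dtau = -0.0554
step 2:
  k1: at (s, t) = (-0.272150, 0.986336), (ds/dtau, dt/dtau) = (1.538940, -0.055404); Gamma_sss = -0.118657, Gamma_sst = 0.000000, Gamma_stt = 1.053317, Gamma_tss = -0.213005, Gamma_tst = 0.000000, Gamma_ttt = 1.890846; k1 = (1.538940, -0.055404, 0.277785, 0.498662)
  k2: at (s, t) = (-0.156730, 0.982181), (ds/dtau, dt/dtau) = (1.559774, -0.018004); Gamma_sss = -0.120590, Gamma_sst = 0.000000, Gamma_stt = 1.065972, Gamma_tss = -0.217536, Gamma_tst = 0.000000, Gamma_ttt = 1.922932; k2 = (1.559774, -0.018004, 0.293038, 0.528618)
  k3: at (s, t) = (-0.155167, 0.984986), (ds/dtau, dt/dtau) = (1.560918, -0.015758); Gamma_sss = -0.119976, Gamma_sst = 0.000000, Gamma_stt = 1.063570, Gamma_tss = -0.216450, Gamma_tst = 0.000000, Gamma_ttt = 1.918805; k3 = (1.560918, -0.015758, 0.292053, 0.526898)
  k4: at (s, t) = (-0.038012, 0.983972), (ds/dtau, dt/dtau) = (1.582748, 0.023631); Gamma_sss = -0.121222, Gamma_sst = 0.000000, Gamma_stt = 1.073509, Gamma_tss = -0.219839, Gamma_tst = 0.000000, Gamma_ttt = 1.946836; k4 = (1.582748, 0.023631, 0.303072, 0.549629)
  Y <- Y + (h/6)(k1 + 2k2 + 2k3 + k4): s = -0.0381, t = 0.9839, ds/dtau = 1.5827, dt/dtau = 0.0236

Answer: s = -0.0381, t = 0.9839, ds/dtau = 1.5827, dt/dtau = 0.0236


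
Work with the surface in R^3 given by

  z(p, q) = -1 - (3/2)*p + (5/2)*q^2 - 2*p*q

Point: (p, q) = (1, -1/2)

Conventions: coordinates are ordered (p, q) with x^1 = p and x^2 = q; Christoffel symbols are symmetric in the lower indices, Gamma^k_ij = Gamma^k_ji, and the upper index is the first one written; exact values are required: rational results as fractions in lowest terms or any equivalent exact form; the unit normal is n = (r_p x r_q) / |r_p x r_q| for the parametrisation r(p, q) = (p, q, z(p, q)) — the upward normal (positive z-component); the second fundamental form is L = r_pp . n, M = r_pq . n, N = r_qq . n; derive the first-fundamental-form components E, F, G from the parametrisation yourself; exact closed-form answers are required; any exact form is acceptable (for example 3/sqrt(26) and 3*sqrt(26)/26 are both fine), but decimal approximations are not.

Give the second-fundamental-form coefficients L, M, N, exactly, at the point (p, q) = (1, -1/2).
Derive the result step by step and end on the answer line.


z_p = -1/2, z_q = -9/2, z_pp = 0, z_pq = -2, z_qq = 5
E = 5/4, F = 9/4, G = 85/4; answer radicand W^2 = 43/2
unnormalised second-form numerators: l = 0, m = -2, n = 5; L = l/sqrt(43/2), and similarly M = m/sqrt(W^2), N = n/sqrt(W^2)

Answer: L = 0, M = -2*sqrt(86)/43, N = 5*sqrt(86)/43


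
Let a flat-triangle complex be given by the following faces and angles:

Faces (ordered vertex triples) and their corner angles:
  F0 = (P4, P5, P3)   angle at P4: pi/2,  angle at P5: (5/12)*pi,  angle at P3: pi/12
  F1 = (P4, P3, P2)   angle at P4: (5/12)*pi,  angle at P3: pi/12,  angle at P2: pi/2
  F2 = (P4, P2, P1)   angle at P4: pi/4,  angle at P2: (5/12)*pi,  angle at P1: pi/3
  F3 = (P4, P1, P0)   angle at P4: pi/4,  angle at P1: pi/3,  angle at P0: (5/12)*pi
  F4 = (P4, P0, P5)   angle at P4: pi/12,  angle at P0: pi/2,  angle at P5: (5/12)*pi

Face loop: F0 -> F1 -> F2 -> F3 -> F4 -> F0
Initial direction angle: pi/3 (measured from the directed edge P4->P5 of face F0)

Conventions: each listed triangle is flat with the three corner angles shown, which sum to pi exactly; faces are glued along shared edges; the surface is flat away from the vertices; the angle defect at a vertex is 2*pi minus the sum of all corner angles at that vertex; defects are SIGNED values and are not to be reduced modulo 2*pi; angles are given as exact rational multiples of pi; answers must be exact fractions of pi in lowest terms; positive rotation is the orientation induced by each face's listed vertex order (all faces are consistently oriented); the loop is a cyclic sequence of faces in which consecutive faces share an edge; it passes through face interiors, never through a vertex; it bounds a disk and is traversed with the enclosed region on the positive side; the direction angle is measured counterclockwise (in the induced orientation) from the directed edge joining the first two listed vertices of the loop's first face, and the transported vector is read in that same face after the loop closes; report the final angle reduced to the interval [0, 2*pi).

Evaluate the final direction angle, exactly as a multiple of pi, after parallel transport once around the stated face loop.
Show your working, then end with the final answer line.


enclosed vertex P4: corner angles sum to (3/2)*pi, defect = 2*pi - (3/2)*pi = pi/2
adding the enclosed defects to the starting angle (mod 2*pi, induced orientation) gives the holonomy
final angle = pi/3 + pi/2 = (5/6)*pi (mod 2*pi)

Answer: final direction angle = (5/6)*pi


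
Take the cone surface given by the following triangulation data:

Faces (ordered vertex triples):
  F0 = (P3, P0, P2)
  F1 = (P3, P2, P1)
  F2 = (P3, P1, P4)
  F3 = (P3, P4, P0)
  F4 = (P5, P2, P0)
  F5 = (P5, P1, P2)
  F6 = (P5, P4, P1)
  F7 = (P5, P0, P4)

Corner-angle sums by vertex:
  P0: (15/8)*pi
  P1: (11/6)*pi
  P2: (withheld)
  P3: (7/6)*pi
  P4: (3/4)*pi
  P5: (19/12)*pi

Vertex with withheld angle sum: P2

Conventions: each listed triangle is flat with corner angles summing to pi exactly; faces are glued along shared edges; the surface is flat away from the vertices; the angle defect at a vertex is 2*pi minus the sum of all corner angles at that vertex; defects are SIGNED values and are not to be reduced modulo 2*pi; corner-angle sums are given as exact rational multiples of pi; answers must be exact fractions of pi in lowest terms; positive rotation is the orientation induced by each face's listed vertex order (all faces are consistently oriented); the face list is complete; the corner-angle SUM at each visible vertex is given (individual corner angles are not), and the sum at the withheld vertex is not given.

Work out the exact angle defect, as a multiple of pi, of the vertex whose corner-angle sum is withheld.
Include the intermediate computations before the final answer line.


V = 6, E = 12, F = 8; chi = V - E + F = 2
Gauss-Bonnet: total defect = 2*pi*chi = 4*pi; visible defects sum to (67/24)*pi

Answer: defect(P2) = (29/24)*pi


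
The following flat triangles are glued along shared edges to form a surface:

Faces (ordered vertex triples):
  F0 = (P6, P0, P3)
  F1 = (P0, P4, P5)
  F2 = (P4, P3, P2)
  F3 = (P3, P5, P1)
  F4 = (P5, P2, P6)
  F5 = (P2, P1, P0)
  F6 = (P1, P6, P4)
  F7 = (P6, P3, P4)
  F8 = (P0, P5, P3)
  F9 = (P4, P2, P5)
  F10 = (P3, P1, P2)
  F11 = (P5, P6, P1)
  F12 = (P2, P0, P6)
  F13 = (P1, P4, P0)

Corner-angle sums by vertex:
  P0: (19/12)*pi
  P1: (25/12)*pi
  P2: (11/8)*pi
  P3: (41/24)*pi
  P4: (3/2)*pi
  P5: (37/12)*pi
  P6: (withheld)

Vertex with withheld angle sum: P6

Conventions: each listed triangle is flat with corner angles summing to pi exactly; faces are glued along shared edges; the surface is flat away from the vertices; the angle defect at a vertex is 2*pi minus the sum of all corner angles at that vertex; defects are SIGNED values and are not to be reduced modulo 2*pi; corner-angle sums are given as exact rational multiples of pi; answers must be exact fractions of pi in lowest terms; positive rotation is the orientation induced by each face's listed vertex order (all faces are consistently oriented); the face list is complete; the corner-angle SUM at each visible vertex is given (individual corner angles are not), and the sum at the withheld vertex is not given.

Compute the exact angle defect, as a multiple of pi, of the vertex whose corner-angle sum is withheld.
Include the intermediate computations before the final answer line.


V = 7, E = 21, F = 14; chi = V - E + F = 0
Gauss-Bonnet: total defect = 2*pi*chi = 0; visible defects sum to (2/3)*pi

Answer: defect(P6) = (-2/3)*pi


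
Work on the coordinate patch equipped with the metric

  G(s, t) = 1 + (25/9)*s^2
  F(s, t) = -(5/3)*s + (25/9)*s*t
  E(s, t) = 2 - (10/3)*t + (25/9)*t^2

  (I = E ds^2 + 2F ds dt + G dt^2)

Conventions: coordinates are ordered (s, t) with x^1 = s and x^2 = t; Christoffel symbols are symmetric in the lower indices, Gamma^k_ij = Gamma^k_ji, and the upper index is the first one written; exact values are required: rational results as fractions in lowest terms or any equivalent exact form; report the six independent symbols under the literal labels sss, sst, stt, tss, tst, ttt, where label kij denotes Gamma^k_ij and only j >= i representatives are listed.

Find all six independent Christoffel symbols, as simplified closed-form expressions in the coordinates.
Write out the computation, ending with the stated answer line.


E = 2 - (10/3)*t + (25/9)*t^2; F = -(5/3)*s + (25/9)*s*t; G = 1 + (25/9)*s^2
Gamma^k_ij = (1/2) g^{kl} (d_i g_jl + d_j g_il - d_l g_ij), with g^inv = (1/(EG-F^2)) [[G, -F], [-F, E]]
first partials: E_s = 0, E_t = -10/3 + (50/9)*t, F_s = -5/3 + (25/9)*t, F_t = (25/9)*s, G_s = (50/9)*s, G_t = 0
D = EG - F^2 = 2 - (10/3)*t + (25/9)*t^2 + (25/9)*s^2
expanded: Gamma^s_ss = (G E_s - 2F F_s + F E_t)/(2D), Gamma^s_st = (G E_t - F G_s)/(2D), Gamma^s_tt = (2G F_t - G G_s - F G_t)/(2D), Gamma^t_ss = (2E F_s - E E_t - F E_s)/(2D), Gamma^t_st = (E G_s - F E_t)/(2D), Gamma^t_tt = (E G_t - 2F F_t + F G_s)/(2D); substitute and cancel common factors

Answer: Gamma_sss = 0, Gamma_sst = (25*t - 15)/(25*s^2 + 25*t^2 - 30*t + 18), Gamma_stt = 0, Gamma_tss = 0, Gamma_tst = 25*s/(25*s^2 + 25*t^2 - 30*t + 18), Gamma_ttt = 0


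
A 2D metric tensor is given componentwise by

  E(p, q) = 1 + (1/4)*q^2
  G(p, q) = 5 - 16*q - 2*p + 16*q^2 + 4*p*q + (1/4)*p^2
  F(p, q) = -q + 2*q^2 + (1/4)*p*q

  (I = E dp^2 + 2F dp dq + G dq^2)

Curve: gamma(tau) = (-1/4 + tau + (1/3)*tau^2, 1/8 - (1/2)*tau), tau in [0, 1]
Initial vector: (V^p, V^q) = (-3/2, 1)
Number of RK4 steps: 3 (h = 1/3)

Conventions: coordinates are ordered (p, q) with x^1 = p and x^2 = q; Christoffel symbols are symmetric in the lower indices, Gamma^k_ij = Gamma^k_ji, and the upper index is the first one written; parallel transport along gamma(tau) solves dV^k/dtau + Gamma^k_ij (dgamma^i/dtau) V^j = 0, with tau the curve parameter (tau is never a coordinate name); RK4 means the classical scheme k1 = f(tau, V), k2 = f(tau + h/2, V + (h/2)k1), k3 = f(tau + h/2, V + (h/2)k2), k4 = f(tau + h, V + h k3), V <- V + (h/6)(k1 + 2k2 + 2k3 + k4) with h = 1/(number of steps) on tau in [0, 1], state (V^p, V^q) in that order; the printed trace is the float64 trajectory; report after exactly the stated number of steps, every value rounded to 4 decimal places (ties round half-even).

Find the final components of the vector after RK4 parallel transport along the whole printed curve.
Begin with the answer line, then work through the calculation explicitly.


Answer: V^p = -1.5033, V^q = 0.7208

gamma'(tau) = (1 + (2/3)*tau, -1/2); f(tau, V)^k = -Gamma^k_ij(gamma(tau)) gamma'^i(tau) V^j; h = 1/3; intermediate values shown to 6 dp
curve data and Christoffel symbols at the stage parameters:
  tau = 0.000000: gamma = (-0.250000, 0.125000), gamma' = (1.000000, -0.500000); Gamma_ppp = 0.000000, Gamma_ppq = 0.008574, Gamma_pqq = 0.068596, Gamma_qpp = 0.000000, Gamma_qpq = -0.222937, Gamma_qqq = -1.783494
  tau = 0.166667: gamma = (-0.074074, 0.041667), gamma' = (1.111111, -0.500000); Gamma_ppp = 0.000000, Gamma_ppq = 0.002315, Gamma_pqq = 0.018524, Gamma_qpp = 0.000000, Gamma_qpq = -0.207878, Gamma_qqq = -1.663025
  tau = 0.333333: gamma = (0.120370, -0.041667), gamma' = (1.222222, -0.500000); Gamma_ppp = 0.000000, Gamma_ppq = -0.001916, Gamma_pqq = -0.015325, Gamma_qpp = 0.000000, Gamma_qpq = -0.193692, Gamma_qqq = -1.549539
  tau = 0.500000: gamma = (0.333333, -0.125000), gamma' = (1.333333, -0.500000); Gamma_ppp = 0.000000, Gamma_ppq = -0.004846, Gamma_pqq = -0.038770, Gamma_qpp = 0.000000, Gamma_qpq = -0.180925, Gamma_qqq = -1.447399
  tau = 0.666667: gamma = (0.564815, -0.208333), gamma' = (1.444444, -0.500000); Gamma_ppp = 0.000000, Gamma_ppq = -0.006928, Gamma_pqq = -0.055422, Gamma_qpp = 0.000000, Gamma_qpq = -0.169653, Gamma_qqq = -1.357223
  tau = 0.833333: gamma = (0.814815, -0.291667), gamma' = (1.555556, -0.500000); Gamma_ppp = 0.000000, Gamma_ppq = -0.008445, Gamma_pqq = -0.067556, Gamma_qpp = 0.000000, Gamma_qpq = -0.159776, Gamma_qqq = -1.278207
  tau = 1.000000: gamma = (1.083333, -0.375000), gamma' = (1.666667, -0.500000); Gamma_ppp = 0.000000, Gamma_ppq = -0.009579, Gamma_pqq = -0.076633, Gamma_qpp = 0.000000, Gamma_qpq = -0.151138, Gamma_qqq = -1.209100
step 0: V^p = -1.5000, V^q = 1.0000
step 1: k1 = (0.019293, -0.501608), k2 = (0.004397, -0.394757), k3 = (0.004513, -0.405193), k4 = (-0.003167, -0.320241); V <- V + (h/6)(k1 + 2k2 + 2k3 + k4): V^p = -1.4981, V^q = 0.8655
step 2: k1 = (-0.003170, -0.320560), k2 = (-0.006863, -0.256207), k3 = (-0.007000, -0.261326), k4 = (-0.008583, -0.210182); V <- V + (h/6)(k1 + 2k2 + 2k3 + k4): V^p = -1.5003, V^q = 0.7785
step 3: k1 = (-0.008585, -0.210245), k2 = (-0.009005, -0.170385), k3 = (-0.009142, -0.172974), k4 = (-0.008911, -0.140590); V <- V + (h/6)(k1 + 2k2 + 2k3 + k4): V^p = -1.5033, V^q = 0.7208
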